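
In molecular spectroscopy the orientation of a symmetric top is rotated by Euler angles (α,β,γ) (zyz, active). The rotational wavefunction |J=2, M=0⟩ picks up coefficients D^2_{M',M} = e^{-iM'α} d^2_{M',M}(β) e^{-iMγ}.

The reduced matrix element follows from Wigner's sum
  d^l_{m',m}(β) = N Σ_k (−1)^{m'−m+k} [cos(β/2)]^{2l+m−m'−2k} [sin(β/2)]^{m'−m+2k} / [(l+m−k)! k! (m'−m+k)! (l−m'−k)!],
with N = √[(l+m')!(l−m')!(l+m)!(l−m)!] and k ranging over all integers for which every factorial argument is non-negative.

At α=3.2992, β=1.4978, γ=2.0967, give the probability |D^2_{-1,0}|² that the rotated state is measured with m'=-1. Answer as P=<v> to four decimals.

P=0.0079

First d^2_{-1,0}(β=1.4978), then the phase factors e^{-i(-1)α} and e^{-i(0)γ}:
Half-angle: c=0.732438, s=0.680833. N=√(1·6·2·2)=4.898979
The bounds max(0,m−m')=1 and min(l+m,l−m')=2 give 2 terms
  k=1: (−1)^0·4.8990/(2)·0.7324^3·0.6808^1 = +0.655284
  k=2: (−1)^1·4.8990/(2)·0.7324^1·0.6808^3 = -0.566199
d^2_{-1,0}(1.4978) = +0.655284 -0.566199 = +0.089085
|D^2_{-1,0}|² = |d^2_{-1,0}(β)|² = (+0.089085)² = 0.007936 (the z-rotation phases have unit modulus)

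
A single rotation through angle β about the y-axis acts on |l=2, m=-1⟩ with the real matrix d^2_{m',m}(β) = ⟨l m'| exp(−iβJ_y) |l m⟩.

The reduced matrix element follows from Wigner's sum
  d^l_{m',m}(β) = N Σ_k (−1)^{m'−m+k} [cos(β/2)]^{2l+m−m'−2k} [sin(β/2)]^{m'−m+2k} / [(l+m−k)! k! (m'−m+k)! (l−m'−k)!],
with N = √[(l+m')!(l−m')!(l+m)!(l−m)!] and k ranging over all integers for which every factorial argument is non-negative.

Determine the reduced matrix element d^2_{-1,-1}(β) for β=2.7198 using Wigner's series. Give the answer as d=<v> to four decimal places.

d=-0.1238

d^2_{-1,-1}(β=2.7198) via Wigner's sum:
Half-angle: c=0.209336, s=0.977844. N=√(1·6·1·6)=6.000000
k: max(0,(-1)−(-1))=0 … min(2+(-1),2−(-1))=1
  k=0: (−1)^0·6.0000/(6)·0.2093^4·0.9778^0 = +0.001920
  k=1: (−1)^1·6.0000/(2)·0.2093^2·0.9778^2 = -0.125704
d^2_{-1,-1}(2.7198) = +0.001920 -0.125704 = -0.123784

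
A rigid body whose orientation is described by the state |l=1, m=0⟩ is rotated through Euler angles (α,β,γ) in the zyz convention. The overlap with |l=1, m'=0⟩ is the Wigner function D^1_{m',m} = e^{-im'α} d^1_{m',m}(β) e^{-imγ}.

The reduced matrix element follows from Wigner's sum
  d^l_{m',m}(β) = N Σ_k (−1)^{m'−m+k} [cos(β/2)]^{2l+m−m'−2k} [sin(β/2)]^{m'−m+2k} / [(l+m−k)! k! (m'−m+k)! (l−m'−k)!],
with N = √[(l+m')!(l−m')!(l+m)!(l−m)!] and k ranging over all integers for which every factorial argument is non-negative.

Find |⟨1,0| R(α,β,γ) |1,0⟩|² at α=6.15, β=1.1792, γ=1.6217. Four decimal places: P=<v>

P=0.1457

Split into d^1_{0,0}(β=1.1792) × two z-phases.
c=cos(1.1792/2)=0.831163, s=sin(1.1792/2)=0.556029; N=√[1·1·1·1]=1.000000
k∈{0,1} keeps every argument non-negative
  k=0: (−1)^0·1.0000/(1)·0.8312^2·0.5560^0 = +0.690832
  k=1: (−1)^1·1.0000/(1)·0.8312^0·0.5560^2 = -0.309168
d^1_{0,0}(1.1792) = +0.690832 -0.309168 = +0.381664
|D^1_{0,0}|² = |d^1_{0,0}(β)|² = (+0.381664)² = 0.145668 (the z-rotation phases have unit modulus)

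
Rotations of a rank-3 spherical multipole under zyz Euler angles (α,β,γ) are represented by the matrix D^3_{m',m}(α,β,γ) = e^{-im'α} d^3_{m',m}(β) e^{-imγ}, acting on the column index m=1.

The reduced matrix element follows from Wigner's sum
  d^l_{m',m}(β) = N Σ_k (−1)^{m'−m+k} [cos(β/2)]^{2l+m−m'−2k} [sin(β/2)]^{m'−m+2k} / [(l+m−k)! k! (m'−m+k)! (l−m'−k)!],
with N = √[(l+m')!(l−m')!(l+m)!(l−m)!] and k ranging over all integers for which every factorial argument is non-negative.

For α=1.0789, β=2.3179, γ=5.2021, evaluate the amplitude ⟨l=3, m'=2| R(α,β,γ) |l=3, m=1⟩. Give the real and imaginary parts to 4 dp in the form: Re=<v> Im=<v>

D^3_{2,1}(1.0789,2.3179,5.2021) = e^{-i·2·1.0789}·d^3_{2,1}(2.3179)·e^{-i·1·5.2021}. Compute d first:
Half-angle: c=0.400302, s=0.916383. N=√(120·1·24·2)=75.894664
k: max(0,(1)−(2))=0 … min(3+(1),3−(2))=1
  k=0: (−1)^1·75.8947/(24)·0.4003^5·0.9164^1 = -0.029786
  k=1: (−1)^2·75.8947/(12)·0.4003^3·0.9164^3 = +0.312194
d^3_{2,1}(2.3179) = -0.029786 +0.312194 = +0.282408
Attach z-rotation phases: D = e^{-i(2)(1.0789)}·(+0.282408)·e^{-i(1)(5.2021)} = +0.133924-0.248633i

Re=0.1339 Im=-0.2486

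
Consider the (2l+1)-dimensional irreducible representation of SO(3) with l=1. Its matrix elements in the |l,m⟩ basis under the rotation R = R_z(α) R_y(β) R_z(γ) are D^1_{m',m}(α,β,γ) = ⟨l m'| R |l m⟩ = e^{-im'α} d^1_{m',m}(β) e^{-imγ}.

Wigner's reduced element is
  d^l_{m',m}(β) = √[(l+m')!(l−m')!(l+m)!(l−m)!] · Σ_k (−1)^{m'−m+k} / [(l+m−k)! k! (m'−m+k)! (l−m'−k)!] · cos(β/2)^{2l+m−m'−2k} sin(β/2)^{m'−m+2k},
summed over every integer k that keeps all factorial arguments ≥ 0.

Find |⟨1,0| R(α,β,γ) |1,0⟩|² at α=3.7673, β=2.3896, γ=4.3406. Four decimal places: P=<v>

Split into d^1_{0,0}(β=2.3896) × two z-phases.
With c≡cos(β/2)=0.367199 and s≡sin(β/2)=0.930142, N=[1·1·1·1]^{1/2}=1.000000
The bounds max(0,m−m')=0 and min(l+m,l−m')=1 give 2 terms
  k=0: (−1)^0·1.0000/(1)·0.3672^2·0.9301^0 = +0.134835
  k=1: (−1)^1·1.0000/(1)·0.3672^0·0.9301^2 = -0.865165
d^1_{0,0}(2.3896) = +0.134835 -0.865165 = -0.730329
|D^1_{0,0}|² = |d^1_{0,0}(β)|² = (-0.730329)² = 0.533381 (the z-rotation phases have unit modulus)

P=0.5334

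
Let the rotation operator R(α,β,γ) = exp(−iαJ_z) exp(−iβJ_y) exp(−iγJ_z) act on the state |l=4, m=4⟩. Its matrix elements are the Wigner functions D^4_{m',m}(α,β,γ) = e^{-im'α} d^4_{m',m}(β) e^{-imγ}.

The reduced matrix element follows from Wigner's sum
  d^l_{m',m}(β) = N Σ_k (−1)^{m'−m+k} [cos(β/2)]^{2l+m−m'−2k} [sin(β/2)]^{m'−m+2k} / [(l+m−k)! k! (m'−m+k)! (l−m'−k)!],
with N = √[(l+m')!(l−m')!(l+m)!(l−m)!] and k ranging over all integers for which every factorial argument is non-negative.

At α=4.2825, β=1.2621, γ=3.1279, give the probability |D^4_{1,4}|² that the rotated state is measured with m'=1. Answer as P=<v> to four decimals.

P=0.2781

First d^4_{1,4}(β=1.2621), then the phase factors e^{-i(1)α} and e^{-i(4)γ}:
Half-angle: c=0.807408, s=0.589993. N=√(120·6·40320·1)=5387.986637
k: max(0,(4)−(1))=3 … min(4+(4),4−(1))=3
  k=3: (−1)^0·5387.9866/(720)·0.8074^5·0.5900^3 = +0.527352
d^4_{1,4}(1.2621) = +0.527352
|D^4_{1,4}|² = |d^4_{1,4}(β)|² = (+0.527352)² = 0.278100 (the z-rotation phases have unit modulus)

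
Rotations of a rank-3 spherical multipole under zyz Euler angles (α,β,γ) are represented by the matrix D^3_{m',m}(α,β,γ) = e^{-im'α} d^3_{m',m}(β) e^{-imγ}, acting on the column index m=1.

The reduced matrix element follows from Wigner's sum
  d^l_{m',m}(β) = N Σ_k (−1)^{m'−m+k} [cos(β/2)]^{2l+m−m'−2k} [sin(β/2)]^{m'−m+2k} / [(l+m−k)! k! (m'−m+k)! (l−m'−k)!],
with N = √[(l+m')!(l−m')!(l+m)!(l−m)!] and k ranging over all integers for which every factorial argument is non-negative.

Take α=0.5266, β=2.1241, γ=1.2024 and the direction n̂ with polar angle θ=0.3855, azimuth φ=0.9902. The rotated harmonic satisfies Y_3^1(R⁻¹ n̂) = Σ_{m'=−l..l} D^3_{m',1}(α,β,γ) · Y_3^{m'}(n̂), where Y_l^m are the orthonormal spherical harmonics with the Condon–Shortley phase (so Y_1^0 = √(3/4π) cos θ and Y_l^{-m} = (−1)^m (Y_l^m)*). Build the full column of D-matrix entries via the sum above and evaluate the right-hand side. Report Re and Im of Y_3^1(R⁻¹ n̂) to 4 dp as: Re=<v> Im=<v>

Need the full column D^3_{m',1} for m'=−3..3 at α=0.5266, β=2.1241, γ=1.2024.
cos(β/2)=0.487083, sin(β/2)=0.873356
d^3_{-3,1}: single k=4 term ⇒ +0.534584;  D = +0.496963+0.196997i
d^3_{-2,1}: k∈[3..4] ⇒ +0.486869 -0.782634 = -0.295766;  D = -0.292480+0.043965i
d^3_{-1,1}: k∈[2..4] ⇒ +0.257599 -1.104232 +0.443759 = -0.402874;  D = -0.314325+0.252006i
d^3_{0,1}: k∈[1..3] ⇒ +0.082946 -0.800007 +0.857333 = +0.140272;  D = +0.050515-0.130861i
d^3_{1,1}: k∈[0..2] ⇒ +0.013354 -0.343466 +0.828174 = +0.498063;  D = -0.078467-0.491843i
d^3_{2,1}: k∈[0..1] ⇒ -0.075719 +0.486869 = +0.411150;  D = -0.260061-0.318453i
d^3_{3,1}: single k=0 term ⇒ +0.166280;  D = -0.155656-0.058481i
Y_3^{m'}(θ=0.3855,φ=0.9902) and Σ D·Y over m':
  (+0.4970+0.1970i)·(-0.0219-0.0038i)  (-0.2925+0.0440i)·(-0.0533-0.1228i)  (-0.3143+0.2520i)·(+0.2195-0.3346i)  (+0.0505-0.1309i)·(+0.4471+0.0000i)  (-0.0785-0.4918i)·(-0.2195-0.3346i)  (-0.2601-0.3185i)·(-0.0533+0.1228i)  (-0.1557-0.0585i)·(+0.0219-0.0038i)
Y_3^1(R⁻¹ n̂) = -0.049204+0.247946i

Re=-0.0492 Im=0.2479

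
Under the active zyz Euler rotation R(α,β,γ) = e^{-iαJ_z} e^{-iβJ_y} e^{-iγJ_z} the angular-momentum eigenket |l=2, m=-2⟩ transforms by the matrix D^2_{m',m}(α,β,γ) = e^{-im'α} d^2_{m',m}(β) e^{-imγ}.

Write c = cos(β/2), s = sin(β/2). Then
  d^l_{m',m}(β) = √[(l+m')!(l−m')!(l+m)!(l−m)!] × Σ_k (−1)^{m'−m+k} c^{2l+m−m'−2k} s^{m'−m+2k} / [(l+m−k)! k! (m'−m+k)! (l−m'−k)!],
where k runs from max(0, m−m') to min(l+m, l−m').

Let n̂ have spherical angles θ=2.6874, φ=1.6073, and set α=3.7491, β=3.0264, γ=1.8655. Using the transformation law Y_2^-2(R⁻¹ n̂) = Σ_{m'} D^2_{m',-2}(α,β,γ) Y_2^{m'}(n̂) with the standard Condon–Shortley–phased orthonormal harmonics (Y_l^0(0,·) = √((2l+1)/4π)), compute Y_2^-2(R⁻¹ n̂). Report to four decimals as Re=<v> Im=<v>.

Need the full column D^2_{m',-2} for m'=−2..2 at α=3.7491, β=3.0264, γ=1.8655.
cos(β/2)=0.057564, sin(β/2)=0.998342
d^2_{-2,-2}: single k=0 term ⇒ +0.000011;  D = +0.000003-0.000011i
d^2_{-1,-2}: single k=0 term ⇒ -0.000381;  D = -0.000139-0.000355i
d^2_{0,-2}: single k=0 term ⇒ +0.008090;  D = -0.006725-0.004497i
d^2_{1,-2}: single k=0 term ⇒ -0.114557;  D = -0.114538+0.002073i
d^2_{2,-2}: single k=0 term ⇒ +0.993384;  D = -0.805244+0.581715i
Y_2^{m'}(θ=2.6874,φ=1.6073) and Σ D·Y over m':
  (+0.0000-0.0000i)·(-0.0742+0.0054i)  (-0.0001-0.0004i)·(+0.0111+0.3044i)  (-0.0067-0.0045i)·(+0.4487+0.0000i)  (-0.1145+0.0021i)·(-0.0111+0.3044i)  (-0.8052+0.5817i)·(-0.0742-0.0054i)
Y_2^-2(R⁻¹ n̂) = +0.060600-0.075719i

Re=0.0606 Im=-0.0757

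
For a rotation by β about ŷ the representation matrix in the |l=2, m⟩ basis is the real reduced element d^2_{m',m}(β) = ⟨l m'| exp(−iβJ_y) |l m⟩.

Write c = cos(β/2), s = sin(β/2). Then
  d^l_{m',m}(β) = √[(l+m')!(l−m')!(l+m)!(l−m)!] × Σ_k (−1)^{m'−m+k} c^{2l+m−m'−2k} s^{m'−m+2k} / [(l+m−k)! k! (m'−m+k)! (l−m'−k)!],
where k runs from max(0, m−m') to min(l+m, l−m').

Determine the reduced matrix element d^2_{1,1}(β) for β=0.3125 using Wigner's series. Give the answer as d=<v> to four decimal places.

d=0.8813

d^2_{1,1}(β=0.3125) via Wigner's sum:
Half-angle: c=0.987818, s=0.155615. N=√(6·1·6·1)=6.000000
The bounds max(0,m−m')=0 and min(l+m,l−m')=1 give 2 terms
  k=0: (−1)^0·6.0000/(6)·0.9878^4·0.1556^0 = +0.952154
  k=1: (−1)^1·6.0000/(2)·0.9878^2·0.1556^2 = -0.070889
d^2_{1,1}(0.3125) = +0.952154 -0.070889 = +0.881266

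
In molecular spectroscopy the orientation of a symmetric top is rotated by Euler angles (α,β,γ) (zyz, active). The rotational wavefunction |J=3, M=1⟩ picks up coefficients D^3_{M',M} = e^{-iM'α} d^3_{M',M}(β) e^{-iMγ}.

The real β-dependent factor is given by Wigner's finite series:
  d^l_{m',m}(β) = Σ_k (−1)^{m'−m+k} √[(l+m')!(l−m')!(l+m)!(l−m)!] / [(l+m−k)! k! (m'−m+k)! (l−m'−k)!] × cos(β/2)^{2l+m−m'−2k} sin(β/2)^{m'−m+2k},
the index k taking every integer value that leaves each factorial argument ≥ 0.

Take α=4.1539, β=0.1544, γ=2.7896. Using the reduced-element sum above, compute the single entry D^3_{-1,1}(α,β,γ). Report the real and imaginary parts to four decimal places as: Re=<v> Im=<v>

Re=0.0072 Im=0.0342

First d^3_{-1,1}(β=0.1544), then the phase factors e^{-i(-1)α} and e^{-i(1)γ}:
With c≡cos(β/2)=0.997022 and s≡sin(β/2)=0.077123, N=[2·24·24·2]^{1/2}=48.000000
k: max(0,(1)−(-1))=2 … min(3+(1),3−(-1))=4
  k=2: (−1)^0·48.0000/(8)·0.9970^4·0.0771^2 = +0.035265
  k=3: (−1)^1·48.0000/(6)·0.9970^2·0.0771^4 = -0.000281
  k=4: (−1)^2·48.0000/(48)·0.9970^0·0.0771^6 = +0.000000
d^3_{-1,1}(0.1544) = +0.035265 -0.000281 +0.000000 = +0.034984
Attach z-rotation phases: D = e^{-i(-1)(4.1539)}·(+0.034984)·e^{-i(1)(2.7896)} = +0.007173+0.034240i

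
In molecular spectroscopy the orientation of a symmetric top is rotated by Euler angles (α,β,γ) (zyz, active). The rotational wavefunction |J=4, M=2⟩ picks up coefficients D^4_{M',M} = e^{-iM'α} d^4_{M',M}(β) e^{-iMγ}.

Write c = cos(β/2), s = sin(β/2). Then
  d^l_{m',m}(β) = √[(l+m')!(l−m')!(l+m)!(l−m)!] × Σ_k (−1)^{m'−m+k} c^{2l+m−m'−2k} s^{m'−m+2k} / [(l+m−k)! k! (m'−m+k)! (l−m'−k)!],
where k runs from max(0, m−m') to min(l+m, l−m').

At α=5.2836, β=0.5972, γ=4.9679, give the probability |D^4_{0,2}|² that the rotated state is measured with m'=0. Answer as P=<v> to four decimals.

Split into d^4_{0,2}(β=0.5972) × two z-phases.
With c≡cos(β/2)=0.955749 and s≡sin(β/2)=0.294182, N=[24·24·720·2]^{1/2}=910.735966
Admissible k: 2..4 (factorial args all ≥0)
  k=2: (−1)^0·910.7360/(96)·0.9557^6·0.2942^2 = +0.625776
  k=3: (−1)^1·910.7360/(36)·0.9557^4·0.2942^4 = -0.158100
  k=4: (−1)^2·910.7360/(96)·0.9557^2·0.2942^6 = +0.005617
d^4_{0,2}(0.5972) = +0.625776 -0.158100 +0.005617 = +0.473292
|D^4_{0,2}|² = |d^4_{0,2}(β)|² = (+0.473292)² = 0.224006 (the z-rotation phases have unit modulus)

P=0.2240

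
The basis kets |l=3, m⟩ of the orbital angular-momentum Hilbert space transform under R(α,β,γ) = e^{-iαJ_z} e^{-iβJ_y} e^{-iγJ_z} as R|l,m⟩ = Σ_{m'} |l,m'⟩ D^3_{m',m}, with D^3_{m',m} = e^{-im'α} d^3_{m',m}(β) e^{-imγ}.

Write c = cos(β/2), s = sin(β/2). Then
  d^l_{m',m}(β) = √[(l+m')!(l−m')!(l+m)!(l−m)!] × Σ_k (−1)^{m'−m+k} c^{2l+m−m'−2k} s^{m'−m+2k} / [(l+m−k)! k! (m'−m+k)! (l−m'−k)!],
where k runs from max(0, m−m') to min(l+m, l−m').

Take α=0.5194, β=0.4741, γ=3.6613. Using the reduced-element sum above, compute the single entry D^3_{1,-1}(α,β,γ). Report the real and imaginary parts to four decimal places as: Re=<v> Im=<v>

Split into d^3_{1,-1}(β=0.4741) × two z-phases.
Half-angle: c=0.972035, s=0.234836. N=√(24·2·2·24)=48.000000
k∈{0,1,2} keeps every argument non-negative
  k=0: (−1)^2·48.0000/(8)·0.9720^4·0.2348^2 = +0.295399
  k=1: (−1)^3·48.0000/(6)·0.9720^2·0.2348^4 = -0.022989
  k=2: (−1)^4·48.0000/(48)·0.9720^0·0.2348^6 = +0.000168
d^3_{1,-1}(0.4741) = +0.295399 -0.022989 +0.000168 = +0.272578
Attach z-rotation phases: D = e^{-i(1)(0.5194)}·(+0.272578)·e^{-i(-1)(3.6613)} = -0.272578-0.000084i

Re=-0.2726 Im=-0.0001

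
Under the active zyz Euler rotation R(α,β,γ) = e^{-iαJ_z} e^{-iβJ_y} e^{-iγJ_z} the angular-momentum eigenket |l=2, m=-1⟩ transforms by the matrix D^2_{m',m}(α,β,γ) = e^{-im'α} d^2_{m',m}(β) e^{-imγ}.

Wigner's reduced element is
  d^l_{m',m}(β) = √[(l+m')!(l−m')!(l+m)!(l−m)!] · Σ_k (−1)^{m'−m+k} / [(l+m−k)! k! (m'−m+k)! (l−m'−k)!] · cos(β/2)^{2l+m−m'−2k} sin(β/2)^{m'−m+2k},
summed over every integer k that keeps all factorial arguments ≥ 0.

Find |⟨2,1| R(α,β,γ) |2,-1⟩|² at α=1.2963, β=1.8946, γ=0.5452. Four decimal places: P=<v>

Split into d^2_{1,-1}(β=1.8946) × two z-phases.
With c≡cos(β/2)=0.583877 and s≡sin(β/2)=0.811842, N=[6·1·1·6]^{1/2}=6.000000
k: max(0,(-1)−(1))=0 … min(2+(-1),2−(1))=1
  k=0: (−1)^2·6.0000/(2)·0.5839^2·0.8118^2 = +0.674074
  k=1: (−1)^3·6.0000/(6)·0.5839^0·0.8118^4 = -0.434396
d^2_{1,-1}(1.8946) = +0.674074 -0.434396 = +0.239677
|D^2_{1,-1}|² = |d^2_{1,-1}(β)|² = (+0.239677)² = 0.057445 (the z-rotation phases have unit modulus)

P=0.0574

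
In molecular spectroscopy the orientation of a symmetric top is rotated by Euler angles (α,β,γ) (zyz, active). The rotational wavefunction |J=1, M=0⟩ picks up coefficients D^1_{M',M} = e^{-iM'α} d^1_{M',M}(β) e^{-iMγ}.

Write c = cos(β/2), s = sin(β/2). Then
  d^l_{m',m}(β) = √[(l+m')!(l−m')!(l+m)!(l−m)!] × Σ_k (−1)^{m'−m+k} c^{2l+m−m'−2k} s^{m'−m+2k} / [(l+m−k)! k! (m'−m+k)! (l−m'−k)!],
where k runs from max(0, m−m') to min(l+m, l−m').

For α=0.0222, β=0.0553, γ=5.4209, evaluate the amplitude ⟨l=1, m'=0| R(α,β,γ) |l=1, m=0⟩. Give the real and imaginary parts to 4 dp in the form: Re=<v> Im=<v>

Split into d^1_{0,0}(β=0.0553) × two z-phases.
Half-angle: c=0.999618, s=0.027646. N=√(1·1·1·1)=1.000000
k: max(0,(0)−(0))=0 … min(1+(0),1−(0))=1
  k=0: (−1)^0·1.0000/(1)·0.9996^2·0.0276^0 = +0.999236
  k=1: (−1)^1·1.0000/(1)·0.9996^0·0.0276^2 = -0.000764
d^1_{0,0}(0.0553) = +0.999236 -0.000764 = +0.998471
Attach z-rotation phases: D = e^{-i(0)(0.0222)}·(+0.998471)·e^{-i(0)(5.4209)} = +0.998471+0.000000i

Re=0.9985 Im=0.0000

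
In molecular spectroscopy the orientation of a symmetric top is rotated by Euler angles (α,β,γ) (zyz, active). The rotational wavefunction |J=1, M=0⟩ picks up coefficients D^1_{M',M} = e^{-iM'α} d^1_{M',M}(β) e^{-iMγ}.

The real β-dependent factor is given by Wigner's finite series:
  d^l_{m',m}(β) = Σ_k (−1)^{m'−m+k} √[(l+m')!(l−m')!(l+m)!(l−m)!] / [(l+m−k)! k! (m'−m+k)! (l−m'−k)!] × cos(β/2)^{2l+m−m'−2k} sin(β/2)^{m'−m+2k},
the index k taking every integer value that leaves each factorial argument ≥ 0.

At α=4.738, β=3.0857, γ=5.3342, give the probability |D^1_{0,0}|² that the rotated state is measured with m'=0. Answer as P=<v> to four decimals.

First d^1_{0,0}(β=3.0857), then the phase factors e^{-i(0)α} and e^{-i(0)γ}:
c=cos(3.0857/2)=0.027943, s=sin(3.0857/2)=0.999610; N=√[1·1·1·1]=1.000000
k∈{0,1} keeps every argument non-negative
  k=0: (−1)^0·1.0000/(1)·0.0279^2·0.9996^0 = +0.000781
  k=1: (−1)^1·1.0000/(1)·0.0279^0·0.9996^2 = -0.999219
d^1_{0,0}(3.0857) = +0.000781 -0.999219 = -0.998438
|D^1_{0,0}|² = |d^1_{0,0}(β)|² = (-0.998438)² = 0.996879 (the z-rotation phases have unit modulus)

P=0.9969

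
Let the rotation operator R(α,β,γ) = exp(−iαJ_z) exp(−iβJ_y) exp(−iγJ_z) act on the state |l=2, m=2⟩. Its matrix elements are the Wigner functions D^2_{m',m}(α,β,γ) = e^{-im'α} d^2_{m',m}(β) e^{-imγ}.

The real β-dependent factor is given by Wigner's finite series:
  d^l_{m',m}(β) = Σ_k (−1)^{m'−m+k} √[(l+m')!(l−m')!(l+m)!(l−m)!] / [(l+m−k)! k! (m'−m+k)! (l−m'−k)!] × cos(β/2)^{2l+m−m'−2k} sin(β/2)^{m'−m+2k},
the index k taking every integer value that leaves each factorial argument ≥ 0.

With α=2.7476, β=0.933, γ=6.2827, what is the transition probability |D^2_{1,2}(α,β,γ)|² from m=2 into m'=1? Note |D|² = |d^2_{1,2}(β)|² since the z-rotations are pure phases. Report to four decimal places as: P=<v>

Split into d^2_{1,2}(β=0.933) × two z-phases.
c=cos(0.933/2)=0.893148, s=sin(0.933/2)=0.449763; N=√[6·1·24·1]=12.000000
k: max(0,(2)−(1))=1 … min(2+(2),2−(1))=1
  k=1: (−1)^0·12.0000/(6)·0.8931^3·0.4498^1 = +0.640891
d^2_{1,2}(0.933) = +0.640891
|D^2_{1,2}|² = |d^2_{1,2}(β)|² = (+0.640891)² = 0.410741 (the z-rotation phases have unit modulus)

P=0.4107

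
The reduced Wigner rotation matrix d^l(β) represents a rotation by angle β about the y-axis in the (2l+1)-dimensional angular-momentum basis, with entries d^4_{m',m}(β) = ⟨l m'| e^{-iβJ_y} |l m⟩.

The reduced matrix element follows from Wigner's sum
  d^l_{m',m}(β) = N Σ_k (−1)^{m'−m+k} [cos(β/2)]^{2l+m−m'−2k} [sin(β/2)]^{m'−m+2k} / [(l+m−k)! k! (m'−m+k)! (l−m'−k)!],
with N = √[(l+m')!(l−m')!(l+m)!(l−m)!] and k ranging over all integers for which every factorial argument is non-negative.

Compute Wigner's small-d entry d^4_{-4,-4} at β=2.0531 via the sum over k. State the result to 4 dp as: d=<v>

d^4_{-4,-4}(β=2.0531) via Wigner's sum:
With c≡cos(β/2)=0.517773 and s≡sin(β/2)=0.855518, N=[1·40320·1·40320]^{1/2}=40320.000000
The bounds max(0,m−m')=0 and min(l+m,l−m')=0 give 1 term
  k=0: (−1)^0·40320.0000/(40320)·0.5178^8·0.8555^0 = +0.005166
d^4_{-4,-4}(2.0531) = +0.005166

d=0.0052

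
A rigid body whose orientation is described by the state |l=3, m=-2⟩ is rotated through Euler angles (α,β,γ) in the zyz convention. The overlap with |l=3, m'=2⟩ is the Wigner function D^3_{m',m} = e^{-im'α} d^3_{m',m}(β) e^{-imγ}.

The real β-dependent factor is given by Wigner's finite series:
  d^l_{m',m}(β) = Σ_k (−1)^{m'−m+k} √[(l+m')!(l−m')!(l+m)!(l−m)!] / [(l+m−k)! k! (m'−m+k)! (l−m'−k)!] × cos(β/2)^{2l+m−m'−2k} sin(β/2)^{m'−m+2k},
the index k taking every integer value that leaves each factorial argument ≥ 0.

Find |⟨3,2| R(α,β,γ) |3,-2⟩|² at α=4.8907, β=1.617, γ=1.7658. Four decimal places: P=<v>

D^3_{2,-2}(4.8907,1.617,1.7658) = e^{-i·2·4.8907}·d^3_{2,-2}(1.617)·e^{-i·-2·1.7658}. Compute d first:
Half-angle: c=0.690584, s=0.723252. N=√(120·1·1·120)=120.000000
k: max(0,(-2)−(2))=0 … min(3+(-2),3−(2))=1
  k=0: (−1)^4·120.0000/(24)·0.6906^2·0.7233^4 = +0.652472
  k=1: (−1)^5·120.0000/(120)·0.6906^0·0.7233^6 = -0.143133
d^3_{2,-2}(1.617) = +0.652472 -0.143133 = +0.509340
|D^3_{2,-2}|² = |d^3_{2,-2}(β)|² = (+0.509340)² = 0.259427 (the z-rotation phases have unit modulus)

P=0.2594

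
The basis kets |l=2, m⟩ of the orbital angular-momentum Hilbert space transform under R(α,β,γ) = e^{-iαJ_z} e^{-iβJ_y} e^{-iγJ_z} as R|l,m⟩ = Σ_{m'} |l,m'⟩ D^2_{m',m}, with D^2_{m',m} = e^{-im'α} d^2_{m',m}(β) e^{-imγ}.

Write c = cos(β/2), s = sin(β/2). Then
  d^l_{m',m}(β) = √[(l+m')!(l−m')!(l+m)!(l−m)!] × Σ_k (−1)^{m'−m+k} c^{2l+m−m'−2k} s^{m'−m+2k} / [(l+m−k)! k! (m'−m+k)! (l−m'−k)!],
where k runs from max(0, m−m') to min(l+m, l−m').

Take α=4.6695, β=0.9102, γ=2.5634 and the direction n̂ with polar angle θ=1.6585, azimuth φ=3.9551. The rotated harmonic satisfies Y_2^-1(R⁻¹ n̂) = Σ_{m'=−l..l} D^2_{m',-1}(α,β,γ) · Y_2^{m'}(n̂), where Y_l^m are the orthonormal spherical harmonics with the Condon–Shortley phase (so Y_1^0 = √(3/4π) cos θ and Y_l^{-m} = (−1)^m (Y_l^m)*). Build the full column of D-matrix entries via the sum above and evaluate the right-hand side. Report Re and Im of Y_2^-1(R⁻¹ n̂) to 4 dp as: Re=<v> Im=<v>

Need the full column D^2_{m',-1} for m'=−2..2 at α=4.6695, β=0.9102, γ=2.5634.
cos(β/2)=0.898217, sin(β/2)=0.439552
d^2_{-2,-1}: single k=1 term ⇒ +0.637066;  D = +0.501722-0.392591i
d^2_{-1,-1}: k∈[0..1] ⇒ +0.650916 -0.467632 = +0.183284;  D = +0.106656+0.149056i
d^2_{0,-1}: k∈[0..1] ⇒ -0.780243 +0.186848 = -0.593395;  D = +0.496940-0.324297i
d^2_{1,-1}: k∈[0..1] ⇒ +0.467632 -0.037329 = +0.430304;  D = -0.219499-0.370110i
d^2_{2,-1}: single k=0 term ⇒ -0.152561;  D = -0.134435+0.072124i
Y_2^{m'}(θ=1.6585,φ=3.9551) and Σ D·Y over m':
  (+0.5017-0.3926i)·(-0.0215-0.3827i)  (+0.1067+0.1491i)·(+0.0463-0.0490i)  (+0.4969-0.3243i)·(-0.3081+0.0000i)  (-0.2195-0.3701i)·(-0.0463-0.0490i)  (-0.1344+0.0721i)·(-0.0215+0.3827i)
Y_2^-1(R⁻¹ n̂) = -0.334608-0.107064i

Re=-0.3346 Im=-0.1071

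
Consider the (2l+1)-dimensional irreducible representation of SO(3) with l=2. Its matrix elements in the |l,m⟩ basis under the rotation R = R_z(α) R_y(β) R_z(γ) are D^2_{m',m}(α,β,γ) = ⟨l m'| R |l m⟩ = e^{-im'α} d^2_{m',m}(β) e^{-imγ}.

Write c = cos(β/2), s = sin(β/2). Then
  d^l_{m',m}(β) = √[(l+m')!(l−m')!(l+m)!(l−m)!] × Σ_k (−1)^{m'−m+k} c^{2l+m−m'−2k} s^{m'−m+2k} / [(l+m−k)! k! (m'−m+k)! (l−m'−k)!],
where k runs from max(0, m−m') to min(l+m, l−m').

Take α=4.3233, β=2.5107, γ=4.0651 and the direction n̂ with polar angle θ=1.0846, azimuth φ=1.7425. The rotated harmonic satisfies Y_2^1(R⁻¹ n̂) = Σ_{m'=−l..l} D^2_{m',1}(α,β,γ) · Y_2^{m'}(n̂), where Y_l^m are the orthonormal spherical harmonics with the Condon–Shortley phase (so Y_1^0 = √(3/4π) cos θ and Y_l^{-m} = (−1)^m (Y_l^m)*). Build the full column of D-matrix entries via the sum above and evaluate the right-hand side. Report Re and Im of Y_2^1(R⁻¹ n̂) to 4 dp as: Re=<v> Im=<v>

Need the full column D^2_{m',1} for m'=−2..2 at α=4.3233, β=2.5107, γ=4.0651.
cos(β/2)=0.310241, sin(β/2)=0.950658
d^2_{-2,1}: single k=3 term ⇒ +0.533092;  D = -0.069577-0.528532i
d^2_{-1,1}: k∈[2..3] ⇒ +0.260956 -0.816765 = -0.555809;  D = -0.537385-0.141921i
d^2_{0,1}: k∈[1..2] ⇒ +0.069534 -0.652901 = -0.583367;  D = +0.351786-0.465365i
d^2_{1,1}: k∈[0..1] ⇒ +0.009264 -0.260956 = -0.251692;  D = +0.128197+0.216598i
d^2_{2,1}: single k=0 term ⇒ -0.056774;  D = -0.056176+0.008222i
Y_2^{m'}(θ=1.0846,φ=1.7425) and Σ D·Y over m':
  (-0.0696-0.5285i)·(-0.2843+0.1017i)  (-0.5374-0.1419i)·(-0.0545-0.3145i)  (+0.3518-0.4654i)·(-0.1088+0.0000i)  (+0.1282+0.2166i)·(+0.0545-0.3145i)  (-0.0562+0.0082i)·(-0.2843-0.1017i)
Y_2^1(R⁻¹ n̂) = +0.111821+0.345423i

Re=0.1118 Im=0.3454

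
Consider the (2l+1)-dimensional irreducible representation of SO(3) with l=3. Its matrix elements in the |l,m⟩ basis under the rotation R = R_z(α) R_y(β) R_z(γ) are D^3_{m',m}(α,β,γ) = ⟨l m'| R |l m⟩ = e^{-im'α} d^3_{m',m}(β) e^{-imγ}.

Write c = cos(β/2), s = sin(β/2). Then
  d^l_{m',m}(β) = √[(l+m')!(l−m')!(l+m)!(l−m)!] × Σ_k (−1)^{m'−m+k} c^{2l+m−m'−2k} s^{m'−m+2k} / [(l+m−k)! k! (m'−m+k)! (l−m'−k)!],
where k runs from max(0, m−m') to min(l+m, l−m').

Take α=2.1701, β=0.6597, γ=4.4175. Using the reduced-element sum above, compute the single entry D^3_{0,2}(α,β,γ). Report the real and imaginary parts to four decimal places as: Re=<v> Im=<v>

Re=-0.3378 Im=-0.2260

First d^3_{0,2}(β=0.6597), then the phase factors e^{-i(0)α} and e^{-i(2)γ}:
c=cos(0.6597/2)=0.946091, s=sin(0.6597/2)=0.323901; N=√[6·6·120·1]=65.726707
Admissible k: 2..3 (factorial args all ≥0)
  k=2: (−1)^0·65.7267/(12)·0.9461^4·0.3239^2 = +0.460381
  k=3: (−1)^1·65.7267/(12)·0.9461^2·0.3239^4 = -0.053961
d^3_{0,2}(0.6597) = +0.460381 -0.053961 = +0.406420
Attach z-rotation phases: D = e^{-i(0)(2.1701)}·(+0.406420)·e^{-i(2)(4.4175)} = -0.337761-0.226041i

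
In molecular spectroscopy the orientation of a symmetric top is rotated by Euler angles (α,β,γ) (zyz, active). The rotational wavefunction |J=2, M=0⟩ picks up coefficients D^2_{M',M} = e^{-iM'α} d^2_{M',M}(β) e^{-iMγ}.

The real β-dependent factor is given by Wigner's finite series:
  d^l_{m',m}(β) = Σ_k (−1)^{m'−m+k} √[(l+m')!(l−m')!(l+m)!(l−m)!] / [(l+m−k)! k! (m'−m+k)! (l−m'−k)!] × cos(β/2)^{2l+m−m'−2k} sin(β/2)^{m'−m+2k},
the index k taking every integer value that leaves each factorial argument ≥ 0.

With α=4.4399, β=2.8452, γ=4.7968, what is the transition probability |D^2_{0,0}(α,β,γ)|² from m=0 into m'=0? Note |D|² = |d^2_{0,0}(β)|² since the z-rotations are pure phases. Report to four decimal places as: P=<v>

Split into d^2_{0,0}(β=2.8452) × two z-phases.
With c≡cos(β/2)=0.147654 and s≡sin(β/2)=0.989039, N=[2·2·2·2]^{1/2}=4.000000
Admissible k: 0..2 (factorial args all ≥0)
  k=0: (−1)^0·4.0000/(4)·0.1477^4·0.9890^0 = +0.000475
  k=1: (−1)^1·4.0000/(1)·0.1477^2·0.9890^2 = -0.085306
  k=2: (−1)^2·4.0000/(4)·0.1477^0·0.9890^4 = +0.956872
d^2_{0,0}(2.8452) = +0.000475 -0.085306 +0.956872 = +0.872041
|D^2_{0,0}|² = |d^2_{0,0}(β)|² = (+0.872041)² = 0.760455 (the z-rotation phases have unit modulus)

P=0.7605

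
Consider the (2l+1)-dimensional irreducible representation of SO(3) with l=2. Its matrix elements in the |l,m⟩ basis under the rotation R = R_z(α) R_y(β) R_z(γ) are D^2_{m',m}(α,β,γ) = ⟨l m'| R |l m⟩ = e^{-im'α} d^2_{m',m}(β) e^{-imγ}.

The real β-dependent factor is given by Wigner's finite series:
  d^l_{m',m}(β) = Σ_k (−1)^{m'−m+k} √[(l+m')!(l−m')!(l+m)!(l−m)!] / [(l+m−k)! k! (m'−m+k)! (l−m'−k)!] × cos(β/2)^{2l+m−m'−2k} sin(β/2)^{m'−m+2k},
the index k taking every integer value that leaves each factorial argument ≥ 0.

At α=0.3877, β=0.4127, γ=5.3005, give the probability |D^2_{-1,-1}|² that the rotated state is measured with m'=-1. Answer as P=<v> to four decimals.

First d^2_{-1,-1}(β=0.4127), then the phase factors e^{-i(-1)α} and e^{-i(-1)γ}:
c=cos(0.4127/2)=0.978785, s=sin(0.4127/2)=0.204889; N=√[1·6·1·6]=6.000000
The bounds max(0,m−m')=0 and min(l+m,l−m')=1 give 2 terms
  k=0: (−1)^0·6.0000/(6)·0.9788^4·0.2049^0 = +0.917804
  k=1: (−1)^1·6.0000/(2)·0.9788^2·0.2049^2 = -0.120651
d^2_{-1,-1}(0.4127) = +0.917804 -0.120651 = +0.797152
|D^2_{-1,-1}|² = |d^2_{-1,-1}(β)|² = (+0.797152)² = 0.635452 (the z-rotation phases have unit modulus)

P=0.6355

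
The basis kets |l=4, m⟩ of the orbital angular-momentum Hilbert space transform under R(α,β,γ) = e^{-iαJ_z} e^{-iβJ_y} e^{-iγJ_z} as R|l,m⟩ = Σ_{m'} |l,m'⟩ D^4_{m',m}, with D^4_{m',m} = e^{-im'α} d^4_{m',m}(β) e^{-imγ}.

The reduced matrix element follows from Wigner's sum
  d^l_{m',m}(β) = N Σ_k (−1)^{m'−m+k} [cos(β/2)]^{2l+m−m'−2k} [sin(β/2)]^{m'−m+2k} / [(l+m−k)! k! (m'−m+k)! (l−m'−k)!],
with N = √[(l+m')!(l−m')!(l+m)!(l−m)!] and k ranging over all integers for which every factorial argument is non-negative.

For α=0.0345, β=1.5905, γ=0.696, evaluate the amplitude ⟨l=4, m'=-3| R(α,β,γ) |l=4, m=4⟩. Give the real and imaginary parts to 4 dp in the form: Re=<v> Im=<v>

First d^4_{-3,4}(β=1.5905), then the phase factors e^{-i(-3)α} and e^{-i(4)γ}:
Half-angle: c=0.700106, s=0.714039. N=√(1·5040·40320·1)=14255.272709
k∈{7} keeps every argument non-negative
  k=7: (−1)^0·14255.2727/(5040)·0.7001^1·0.7140^7 = +0.187396
d^4_{-3,4}(1.5905) = +0.187396
Attach z-rotation phases: D = e^{-i(-3)(0.0345)}·(+0.187396)·e^{-i(4)(0.696)} = -0.167826-0.083378i

Re=-0.1678 Im=-0.0834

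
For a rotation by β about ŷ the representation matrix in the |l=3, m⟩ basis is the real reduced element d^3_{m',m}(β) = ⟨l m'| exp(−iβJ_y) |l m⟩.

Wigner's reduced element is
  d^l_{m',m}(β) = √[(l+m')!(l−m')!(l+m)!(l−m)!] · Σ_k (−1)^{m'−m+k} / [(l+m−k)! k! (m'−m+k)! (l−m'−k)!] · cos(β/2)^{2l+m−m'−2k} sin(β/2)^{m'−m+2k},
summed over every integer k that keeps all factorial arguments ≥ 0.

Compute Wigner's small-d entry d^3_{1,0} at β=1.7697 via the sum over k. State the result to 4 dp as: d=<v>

d^3_{1,0}(β=1.7697) via Wigner's sum:
Half-angle: c=0.633406, s=0.773820. N=√(24·2·6·6)=41.569219
k: max(0,(0)−(1))=0 … min(3+(0),3−(1))=2
  k=0: (−1)^1·41.5692/(12)·0.6334^5·0.7738^1 = -0.273300
  k=1: (−1)^2·41.5692/(4)·0.6334^3·0.7738^3 = +1.223707
  k=2: (−1)^3·41.5692/(12)·0.6334^1·0.7738^5 = -0.608797
d^3_{1,0}(1.7697) = -0.273300 +1.223707 -0.608797 = +0.341610

d=0.3416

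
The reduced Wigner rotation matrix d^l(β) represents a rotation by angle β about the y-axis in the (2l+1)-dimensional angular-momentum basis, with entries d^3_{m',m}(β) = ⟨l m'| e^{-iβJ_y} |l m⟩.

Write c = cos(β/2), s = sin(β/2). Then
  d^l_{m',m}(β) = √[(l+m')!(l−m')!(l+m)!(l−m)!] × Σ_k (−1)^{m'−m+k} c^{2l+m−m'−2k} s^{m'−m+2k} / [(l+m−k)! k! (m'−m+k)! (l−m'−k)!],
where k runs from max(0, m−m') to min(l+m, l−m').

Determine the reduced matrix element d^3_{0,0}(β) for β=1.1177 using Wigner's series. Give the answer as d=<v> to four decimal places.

d=-0.4469

d^3_{0,0}(β=1.1177) via Wigner's sum:
Half-angle: c=0.847865, s=0.530212. N=√(6·6·6·6)=36.000000
Admissible k: 0..3 (factorial args all ≥0)
  k=0: (−1)^0·36.0000/(36)·0.8479^6·0.5302^0 = +0.371502
  k=1: (−1)^1·36.0000/(4)·0.8479^4·0.5302^2 = -1.307520
  k=2: (−1)^2·36.0000/(4)·0.8479^2·0.5302^4 = +0.511320
  k=3: (−1)^3·36.0000/(36)·0.8479^0·0.5302^6 = -0.022217
d^3_{0,0}(1.1177) = +0.371502 -1.307520 +0.511320 -0.022217 = -0.446915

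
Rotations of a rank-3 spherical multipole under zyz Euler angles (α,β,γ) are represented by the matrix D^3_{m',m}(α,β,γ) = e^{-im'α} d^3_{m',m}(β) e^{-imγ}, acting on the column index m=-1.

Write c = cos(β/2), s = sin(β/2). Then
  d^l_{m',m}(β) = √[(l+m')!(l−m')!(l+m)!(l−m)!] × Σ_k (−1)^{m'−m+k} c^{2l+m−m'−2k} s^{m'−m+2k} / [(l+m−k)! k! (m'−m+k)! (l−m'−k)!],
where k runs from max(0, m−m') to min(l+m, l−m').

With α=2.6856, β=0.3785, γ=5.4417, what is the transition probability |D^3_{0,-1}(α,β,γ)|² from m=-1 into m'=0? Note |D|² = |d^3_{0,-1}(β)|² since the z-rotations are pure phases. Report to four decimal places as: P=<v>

P=0.2817

Split into d^3_{0,-1}(β=0.3785) × two z-phases.
Half-angle: c=0.982146, s=0.188122. N=√(6·6·2·24)=41.569219
k∈{0,1,2} keeps every argument non-negative
  k=0: (−1)^1·41.5692/(12)·0.9821^5·0.1881^1 = -0.595539
  k=1: (−1)^2·41.5692/(4)·0.9821^3·0.1881^3 = +0.065548
  k=2: (−1)^3·41.5692/(12)·0.9821^1·0.1881^5 = -0.000802
d^3_{0,-1}(0.3785) = -0.595539 +0.065548 -0.000802 = -0.530793
|D^3_{0,-1}|² = |d^3_{0,-1}(β)|² = (-0.530793)² = 0.281741 (the z-rotation phases have unit modulus)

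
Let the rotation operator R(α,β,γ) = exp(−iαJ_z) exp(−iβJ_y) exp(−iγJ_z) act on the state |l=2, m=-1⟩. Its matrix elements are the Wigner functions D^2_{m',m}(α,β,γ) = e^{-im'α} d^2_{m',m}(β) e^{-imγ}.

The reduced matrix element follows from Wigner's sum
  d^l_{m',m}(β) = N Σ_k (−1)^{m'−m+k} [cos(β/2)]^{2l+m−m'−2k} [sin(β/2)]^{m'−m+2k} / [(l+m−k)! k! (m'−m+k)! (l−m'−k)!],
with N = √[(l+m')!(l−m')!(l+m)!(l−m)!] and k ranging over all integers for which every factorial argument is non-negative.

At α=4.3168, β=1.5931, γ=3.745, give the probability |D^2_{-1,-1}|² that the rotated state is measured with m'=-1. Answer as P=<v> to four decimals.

P=0.2608

First d^2_{-1,-1}(β=1.5931), then the phase factors e^{-i(-1)α} and e^{-i(-1)γ}:
With c≡cos(β/2)=0.699177 and s≡sin(β/2)=0.714948, N=[1·6·1·6]^{1/2}=6.000000
k∈{0,1} keeps every argument non-negative
  k=0: (−1)^0·6.0000/(6)·0.6992^4·0.7149^0 = +0.238973
  k=1: (−1)^1·6.0000/(2)·0.6992^2·0.7149^2 = -0.749627
d^2_{-1,-1}(1.5931) = +0.238973 -0.749627 = -0.510654
|D^2_{-1,-1}|² = |d^2_{-1,-1}(β)|² = (-0.510654)² = 0.260767 (the z-rotation phases have unit modulus)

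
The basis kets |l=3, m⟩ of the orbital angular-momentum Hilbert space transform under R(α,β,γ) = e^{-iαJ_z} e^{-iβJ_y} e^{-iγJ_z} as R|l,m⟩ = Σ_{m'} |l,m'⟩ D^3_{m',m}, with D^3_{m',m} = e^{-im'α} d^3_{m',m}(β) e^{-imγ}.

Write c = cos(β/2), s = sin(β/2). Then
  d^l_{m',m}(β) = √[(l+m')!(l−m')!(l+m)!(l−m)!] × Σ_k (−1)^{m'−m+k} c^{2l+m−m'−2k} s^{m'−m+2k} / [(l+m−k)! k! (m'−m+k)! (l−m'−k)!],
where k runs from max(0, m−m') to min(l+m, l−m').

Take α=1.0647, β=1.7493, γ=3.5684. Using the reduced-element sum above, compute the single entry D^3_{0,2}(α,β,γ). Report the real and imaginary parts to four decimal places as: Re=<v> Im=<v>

Re=-0.1548 Im=0.1775

First d^3_{0,2}(β=1.7493), then the phase factors e^{-i(0)α} and e^{-i(2)γ}:
Half-angle: c=0.641265, s=0.767319. N=√(6·6·120·1)=65.726707
Admissible k: 2..3 (factorial args all ≥0)
  k=2: (−1)^0·65.7267/(12)·0.6413^4·0.7673^2 = +0.545336
  k=3: (−1)^1·65.7267/(12)·0.6413^2·0.7673^4 = -0.780801
d^3_{0,2}(1.7493) = +0.545336 -0.780801 = -0.235465
D = (+1.000000+0.000000i)·(-0.235465)·(+0.657263-0.753661i) = -0.154763+0.177461i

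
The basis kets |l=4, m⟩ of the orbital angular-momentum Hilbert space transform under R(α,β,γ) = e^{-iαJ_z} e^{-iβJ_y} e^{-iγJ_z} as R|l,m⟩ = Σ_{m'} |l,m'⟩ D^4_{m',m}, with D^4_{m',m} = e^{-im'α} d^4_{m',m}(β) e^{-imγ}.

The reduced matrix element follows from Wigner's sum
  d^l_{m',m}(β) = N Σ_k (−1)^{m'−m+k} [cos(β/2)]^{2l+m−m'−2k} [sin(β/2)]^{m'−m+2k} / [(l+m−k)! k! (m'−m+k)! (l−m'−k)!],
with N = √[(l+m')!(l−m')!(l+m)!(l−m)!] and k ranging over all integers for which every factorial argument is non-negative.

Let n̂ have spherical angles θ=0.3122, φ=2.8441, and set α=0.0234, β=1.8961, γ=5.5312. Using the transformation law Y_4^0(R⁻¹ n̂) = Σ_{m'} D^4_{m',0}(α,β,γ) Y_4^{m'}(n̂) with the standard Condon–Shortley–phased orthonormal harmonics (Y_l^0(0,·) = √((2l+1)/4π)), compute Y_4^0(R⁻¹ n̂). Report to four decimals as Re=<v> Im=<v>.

Need the full column D^4_{m',0} for m'=−4..4 at α=0.0234, β=1.8961, γ=5.5312.
cos(β/2)=0.583268, sin(β/2)=0.812280
d^4_{-4,0}: single k=4 term ⇒ +0.421545;  D = +0.419700+0.039399i
d^4_{-3,0}: k∈[3..4] ⇒ +0.428077 -0.830227 = -0.402150;  D = -0.401159-0.028208i
d^4_{-2,0}: k∈[2..4] ⇒ +0.246457 -1.274634 +0.927025 = -0.101151;  D = -0.101041-0.004732i
d^4_{-1,0}: k∈[1..4] ⇒ +0.083425 -0.970788 +1.882777 -0.608587 = +0.386828;  D = +0.386722+0.009051i
d^4_{0,0}: k∈[0..4] ⇒ +0.013395 -0.415662 +1.813835 -1.563472 +0.189515 = +0.037612;  D = +0.037612+0.000000i
d^4_{1,0}: k∈[0..3] ⇒ -0.083425 +0.970788 -1.882777 +0.608587 = -0.386828;  D = -0.386722+0.009051i
d^4_{2,0}: k∈[0..2] ⇒ +0.246457 -1.274634 +0.927025 = -0.101151;  D = -0.101041+0.004732i
d^4_{3,0}: k∈[0..1] ⇒ -0.428077 +0.830227 = +0.402150;  D = +0.401159-0.028208i
d^4_{4,0}: single k=0 term ⇒ +0.421545;  D = +0.419700-0.039399i
Y_4^{m'}(θ=0.3122,φ=2.8441) and Σ D·Y over m':
  (+0.4197+0.0394i)·(+0.0015+0.0037i)  (-0.4012-0.0282i)·(-0.0217-0.0269i)  (-0.1010-0.0047i)·(+0.1396+0.0945i)  (+0.3867+0.0091i)·(-0.4415-0.1354i)  (+0.0376+0.0000i)·(+0.4800+0.0000i)  (-0.3867+0.0091i)·(+0.4415-0.1354i)  (-0.1010+0.0047i)·(+0.1396-0.0945i)  (+0.4012-0.0282i)·(+0.0217-0.0269i)  (+0.4197-0.0394i)·(+0.0015-0.0037i)
Y_4^0(R⁻¹ n̂) = -0.331503-0.000000i

Re=-0.3315 Im=0.0000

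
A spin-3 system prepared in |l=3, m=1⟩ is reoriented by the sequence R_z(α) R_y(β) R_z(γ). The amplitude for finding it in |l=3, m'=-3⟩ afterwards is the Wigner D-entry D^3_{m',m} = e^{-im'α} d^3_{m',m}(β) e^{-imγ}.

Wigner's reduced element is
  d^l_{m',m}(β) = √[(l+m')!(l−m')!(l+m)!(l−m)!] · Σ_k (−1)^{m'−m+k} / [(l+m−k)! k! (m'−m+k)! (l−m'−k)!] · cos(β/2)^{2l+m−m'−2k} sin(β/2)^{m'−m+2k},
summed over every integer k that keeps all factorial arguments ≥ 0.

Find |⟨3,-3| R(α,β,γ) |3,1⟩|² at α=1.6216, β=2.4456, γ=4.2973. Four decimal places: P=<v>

Split into d^3_{-3,1}(β=2.4456) × two z-phases.
Half-angle: c=0.341015, s=0.940058. N=√(1·720·24·2)=185.903201
k∈{4} keeps every argument non-negative
  k=4: (−1)^0·185.9032/(48)·0.3410^2·0.9401^4 = +0.351731
d^3_{-3,1}(2.4456) = +0.351731
|D^3_{-3,1}|² = |d^3_{-3,1}(β)|² = (+0.351731)² = 0.123715 (the z-rotation phases have unit modulus)

P=0.1237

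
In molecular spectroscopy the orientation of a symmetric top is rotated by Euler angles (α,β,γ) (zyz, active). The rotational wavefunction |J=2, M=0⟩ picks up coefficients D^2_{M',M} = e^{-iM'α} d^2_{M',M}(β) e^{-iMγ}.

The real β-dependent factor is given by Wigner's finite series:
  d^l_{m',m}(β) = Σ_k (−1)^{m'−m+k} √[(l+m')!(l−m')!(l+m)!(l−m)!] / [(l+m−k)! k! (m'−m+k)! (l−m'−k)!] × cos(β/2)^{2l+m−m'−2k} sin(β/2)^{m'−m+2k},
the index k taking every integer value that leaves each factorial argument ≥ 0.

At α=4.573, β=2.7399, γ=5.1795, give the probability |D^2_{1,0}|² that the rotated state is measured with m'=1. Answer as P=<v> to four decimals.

D^2_{1,0}(4.573,2.7399,5.1795) = e^{-i·1·4.573}·d^2_{1,0}(2.7399)·e^{-i·0·5.1795}. Compute d first:
Half-angle: c=0.199499, s=0.979898. N=√(6·1·2·2)=4.898979
k: max(0,(0)−(1))=0 … min(2+(0),2−(1))=1
  k=0: (−1)^1·4.8990/(2)·0.1995^3·0.9799^1 = -0.019058
  k=1: (−1)^2·4.8990/(2)·0.1995^1·0.9799^3 = +0.459789
d^2_{1,0}(2.7399) = -0.019058 +0.459789 = +0.440731
|D^2_{1,0}|² = |d^2_{1,0}(β)|² = (+0.440731)² = 0.194244 (the z-rotation phases have unit modulus)

P=0.1942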